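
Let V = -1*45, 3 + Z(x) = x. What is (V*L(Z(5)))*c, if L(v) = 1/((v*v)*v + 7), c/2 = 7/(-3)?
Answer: 14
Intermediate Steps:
Z(x) = -3 + x
c = -14/3 (c = 2*(7/(-3)) = 2*(7*(-⅓)) = 2*(-7/3) = -14/3 ≈ -4.6667)
V = -45
L(v) = 1/(7 + v³) (L(v) = 1/(v²*v + 7) = 1/(v³ + 7) = 1/(7 + v³))
(V*L(Z(5)))*c = -45/(7 + (-3 + 5)³)*(-14/3) = -45/(7 + 2³)*(-14/3) = -45/(7 + 8)*(-14/3) = -45/15*(-14/3) = -45*1/15*(-14/3) = -3*(-14/3) = 14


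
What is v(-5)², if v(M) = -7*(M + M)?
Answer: 4900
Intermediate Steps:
v(M) = -14*M
v(-5)² = (-14*(-5))² = 70² = 4900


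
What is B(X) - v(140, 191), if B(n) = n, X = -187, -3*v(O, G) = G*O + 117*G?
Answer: 48526/3 ≈ 16175.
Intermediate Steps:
v(O, G) = -39*G - G*O/3 (v(O, G) = -(G*O + 117*G)/3 = -(117*G + G*O)/3 = -39*G - G*O/3)
B(X) - v(140, 191) = -187 - (-1)*191*(117 + 140)/3 = -187 - (-1)*191*257/3 = -187 - 1*(-49087/3) = -187 + 49087/3 = 48526/3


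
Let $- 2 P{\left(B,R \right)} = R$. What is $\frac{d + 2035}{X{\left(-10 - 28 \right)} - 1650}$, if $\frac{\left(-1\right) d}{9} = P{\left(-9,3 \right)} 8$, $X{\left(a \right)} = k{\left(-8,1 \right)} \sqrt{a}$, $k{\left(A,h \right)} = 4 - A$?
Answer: $- \frac{589325}{454662} - \frac{2143 i \sqrt{38}}{227331} \approx -1.2962 - 0.058111 i$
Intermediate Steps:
$P{\left(B,R \right)} = - \frac{R}{2}$
$X{\left(a \right)} = 12 \sqrt{a}$ ($X{\left(a \right)} = \left(4 - -8\right) \sqrt{a} = \left(4 + 8\right) \sqrt{a} = 12 \sqrt{a}$)
$d = 108$ ($d = - 9 \left(- \frac{1}{2}\right) 3 \cdot 8 = - 9 \left(\left(- \frac{3}{2}\right) 8\right) = \left(-9\right) \left(-12\right) = 108$)
$\frac{d + 2035}{X{\left(-10 - 28 \right)} - 1650} = \frac{108 + 2035}{12 \sqrt{-10 - 28} - 1650} = \frac{2143}{12 \sqrt{-38} - 1650} = \frac{2143}{12 i \sqrt{38} - 1650} = \frac{2143}{-1650 + 12 i \sqrt{38}}$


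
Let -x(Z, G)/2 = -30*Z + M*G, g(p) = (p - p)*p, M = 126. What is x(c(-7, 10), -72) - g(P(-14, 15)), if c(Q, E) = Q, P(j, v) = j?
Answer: 17724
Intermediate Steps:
g(p) = 0 (g(p) = 0*p = 0)
x(Z, G) = -252*G + 60*Z (x(Z, G) = -2*(-30*Z + 126*G) = -252*G + 60*Z)
x(c(-7, 10), -72) - g(P(-14, 15)) = (-252*(-72) + 60*(-7)) - 1*0 = (18144 - 420) + 0 = 17724 + 0 = 17724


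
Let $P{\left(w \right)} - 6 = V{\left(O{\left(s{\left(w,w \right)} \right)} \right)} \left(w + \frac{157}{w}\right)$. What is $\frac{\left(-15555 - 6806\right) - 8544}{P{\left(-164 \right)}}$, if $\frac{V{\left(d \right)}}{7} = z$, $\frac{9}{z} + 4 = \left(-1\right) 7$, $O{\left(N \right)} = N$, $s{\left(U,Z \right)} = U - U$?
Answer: $- \frac{55752620}{1715163} \approx -32.506$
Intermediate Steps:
$s{\left(U,Z \right)} = 0$
$z = - \frac{9}{11}$ ($z = \frac{9}{-4 - 7} = \frac{9}{-11} = 9 \left(- \frac{1}{11}\right) = - \frac{9}{11} \approx -0.81818$)
$V{\left(d \right)} = - \frac{63}{11}$ ($V{\left(d \right)} = 7 \left(- \frac{9}{11}\right) = - \frac{63}{11}$)
$P{\left(w \right)} = 6 - \frac{9891}{11 w} - \frac{63 w}{11}$ ($P{\left(w \right)} = 6 - \frac{63 \left(w + \frac{157}{w}\right)}{11} = 6 - \left(\frac{63 w}{11} + \frac{9891}{11 w}\right) = 6 - \frac{9891}{11 w} - \frac{63 w}{11}$)
$\frac{\left(-15555 - 6806\right) - 8544}{P{\left(-164 \right)}} = \frac{\left(-15555 - 6806\right) - 8544}{6 - \frac{9891}{11 \left(-164\right)} - - \frac{10332}{11}} = \frac{-22361 - 8544}{6 - - \frac{9891}{1804} + \frac{10332}{11}} = - \frac{30905}{6 + \frac{9891}{1804} + \frac{10332}{11}} = - \frac{30905}{\frac{1715163}{1804}} = \left(-30905\right) \frac{1804}{1715163} = - \frac{55752620}{1715163}$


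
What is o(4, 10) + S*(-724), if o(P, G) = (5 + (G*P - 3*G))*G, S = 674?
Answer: -487826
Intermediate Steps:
o(P, G) = G*(5 - 3*G + G*P) (o(P, G) = (5 + (-3*G + G*P))*G = (5 - 3*G + G*P)*G = G*(5 - 3*G + G*P))
o(4, 10) + S*(-724) = 10*(5 - 3*10 + 10*4) + 674*(-724) = 10*(5 - 30 + 40) - 487976 = 10*15 - 487976 = 150 - 487976 = -487826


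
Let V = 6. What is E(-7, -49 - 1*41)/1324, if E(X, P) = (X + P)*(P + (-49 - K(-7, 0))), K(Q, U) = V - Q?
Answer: 3686/331 ≈ 11.136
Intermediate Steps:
K(Q, U) = 6 - Q
E(X, P) = (-62 + P)*(P + X) (E(X, P) = (X + P)*(P + (-49 - (6 - 1*(-7)))) = (P + X)*(P + (-49 - (6 + 7))) = (P + X)*(P + (-49 - 1*13)) = (P + X)*(P + (-49 - 13)) = (P + X)*(P - 62) = (P + X)*(-62 + P) = (-62 + P)*(P + X))
E(-7, -49 - 1*41)/1324 = ((-49 - 1*41)² - 62*(-49 - 1*41) - 62*(-7) + (-49 - 1*41)*(-7))/1324 = ((-49 - 41)² - 62*(-49 - 41) + 434 + (-49 - 41)*(-7))*(1/1324) = ((-90)² - 62*(-90) + 434 - 90*(-7))*(1/1324) = (8100 + 5580 + 434 + 630)*(1/1324) = 14744*(1/1324) = 3686/331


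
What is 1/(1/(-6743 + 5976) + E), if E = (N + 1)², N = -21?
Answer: 767/306799 ≈ 0.0025000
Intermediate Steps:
E = 400 (E = (-21 + 1)² = (-20)² = 400)
1/(1/(-6743 + 5976) + E) = 1/(1/(-6743 + 5976) + 400) = 1/(1/(-767) + 400) = 1/(-1/767 + 400) = 1/(306799/767) = 767/306799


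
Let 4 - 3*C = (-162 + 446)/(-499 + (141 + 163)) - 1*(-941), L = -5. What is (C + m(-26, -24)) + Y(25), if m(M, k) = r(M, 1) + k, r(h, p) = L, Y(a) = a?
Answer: -184771/585 ≈ -315.85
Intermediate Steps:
r(h, p) = -5
m(M, k) = -5 + k
C = -182431/585 (C = 4/3 - ((-162 + 446)/(-499 + (141 + 163)) - 1*(-941))/3 = 4/3 - (284/(-499 + 304) + 941)/3 = 4/3 - (284/(-195) + 941)/3 = 4/3 - (284*(-1/195) + 941)/3 = 4/3 - (-284/195 + 941)/3 = 4/3 - ⅓*183211/195 = 4/3 - 183211/585 = -182431/585 ≈ -311.85)
(C + m(-26, -24)) + Y(25) = (-182431/585 + (-5 - 24)) + 25 = (-182431/585 - 29) + 25 = -199396/585 + 25 = -184771/585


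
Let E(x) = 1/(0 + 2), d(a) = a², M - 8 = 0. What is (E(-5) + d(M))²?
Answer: 16641/4 ≈ 4160.3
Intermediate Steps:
M = 8 (M = 8 + 0 = 8)
E(x) = ½ (E(x) = 1/2 = ½)
(E(-5) + d(M))² = (½ + 8²)² = (½ + 64)² = (129/2)² = 16641/4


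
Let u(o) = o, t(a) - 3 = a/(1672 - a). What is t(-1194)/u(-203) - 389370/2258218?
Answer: -60813633333/328456678991 ≈ -0.18515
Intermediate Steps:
t(a) = 3 + a/(1672 - a)
t(-1194)/u(-203) - 389370/2258218 = (2*(-2508 - 1194)/(-1672 - 1194))/(-203) - 389370/2258218 = (2*(-3702)/(-2866))*(-1/203) - 389370*1/2258218 = (2*(-1/2866)*(-3702))*(-1/203) - 194685/1129109 = (3702/1433)*(-1/203) - 194685/1129109 = -3702/290899 - 194685/1129109 = -60813633333/328456678991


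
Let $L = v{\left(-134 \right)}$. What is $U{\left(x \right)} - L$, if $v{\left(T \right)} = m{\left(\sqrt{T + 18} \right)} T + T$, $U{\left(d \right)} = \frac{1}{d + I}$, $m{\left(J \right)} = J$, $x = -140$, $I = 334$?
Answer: $\frac{25997}{194} + 268 i \sqrt{29} \approx 134.01 + 1443.2 i$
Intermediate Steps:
$U{\left(d \right)} = \frac{1}{334 + d}$ ($U{\left(d \right)} = \frac{1}{d + 334} = \frac{1}{334 + d}$)
$v{\left(T \right)} = T + T \sqrt{18 + T}$ ($v{\left(T \right)} = \sqrt{T + 18} T + T = \sqrt{18 + T} T + T = T \sqrt{18 + T} + T = T + T \sqrt{18 + T}$)
$L = -134 - 268 i \sqrt{29}$ ($L = - 134 \left(1 + \sqrt{18 - 134}\right) = - 134 \left(1 + \sqrt{-116}\right) = - 134 \left(1 + 2 i \sqrt{29}\right) = -134 - 268 i \sqrt{29} \approx -134.0 - 1443.2 i$)
$U{\left(x \right)} - L = \frac{1}{334 - 140} - \left(-134 - 268 i \sqrt{29}\right) = \frac{1}{194} + \left(134 + 268 i \sqrt{29}\right) = \frac{25997}{194} + 268 i \sqrt{29}$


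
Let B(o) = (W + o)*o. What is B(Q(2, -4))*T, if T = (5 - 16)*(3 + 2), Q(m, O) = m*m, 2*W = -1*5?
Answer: -330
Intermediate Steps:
W = -5/2 (W = (-1*5)/2 = (½)*(-5) = -5/2 ≈ -2.5000)
Q(m, O) = m²
B(o) = o*(-5/2 + o) (B(o) = (-5/2 + o)*o = o*(-5/2 + o))
T = -55 (T = -11*5 = -55)
B(Q(2, -4))*T = ((½)*2²*(-5 + 2*2²))*(-55) = ((½)*4*(-5 + 2*4))*(-55) = ((½)*4*(-5 + 8))*(-55) = ((½)*4*3)*(-55) = 6*(-55) = -330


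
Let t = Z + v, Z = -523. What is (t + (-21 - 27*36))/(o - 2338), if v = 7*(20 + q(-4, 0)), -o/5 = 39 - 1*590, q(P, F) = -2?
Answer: -10/3 ≈ -3.3333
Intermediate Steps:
o = 2755 (o = -5*(39 - 1*590) = -5*(39 - 590) = -5*(-551) = 2755)
v = 126 (v = 7*(20 - 2) = 7*18 = 126)
t = -397 (t = -523 + 126 = -397)
(t + (-21 - 27*36))/(o - 2338) = (-397 + (-21 - 27*36))/(2755 - 2338) = (-397 + (-21 - 972))/417 = (-397 - 993)*(1/417) = -1390*1/417 = -10/3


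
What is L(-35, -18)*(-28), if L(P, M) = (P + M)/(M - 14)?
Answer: -371/8 ≈ -46.375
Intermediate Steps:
L(P, M) = (M + P)/(-14 + M)
L(-35, -18)*(-28) = ((-18 - 35)/(-14 - 18))*(-28) = (-53/(-32))*(-28) = -1/32*(-53)*(-28) = (53/32)*(-28) = -371/8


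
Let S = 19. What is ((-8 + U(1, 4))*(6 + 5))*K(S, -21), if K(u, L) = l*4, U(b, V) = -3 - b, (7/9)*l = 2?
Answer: -9504/7 ≈ -1357.7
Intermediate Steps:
l = 18/7 (l = (9/7)*2 = 18/7 ≈ 2.5714)
K(u, L) = 72/7 (K(u, L) = (18/7)*4 = 72/7)
((-8 + U(1, 4))*(6 + 5))*K(S, -21) = ((-8 + (-3 - 1*1))*(6 + 5))*(72/7) = ((-8 + (-3 - 1))*11)*(72/7) = ((-8 - 4)*11)*(72/7) = -12*11*(72/7) = -132*72/7 = -9504/7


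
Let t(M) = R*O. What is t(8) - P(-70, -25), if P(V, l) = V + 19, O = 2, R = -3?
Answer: 45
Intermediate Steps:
P(V, l) = 19 + V
t(M) = -6 (t(M) = -3*2 = -6)
t(8) - P(-70, -25) = -6 - (19 - 70) = -6 - 1*(-51) = -6 + 51 = 45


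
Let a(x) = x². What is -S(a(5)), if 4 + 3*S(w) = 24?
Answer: -20/3 ≈ -6.6667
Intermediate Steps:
S(w) = 20/3 (S(w) = -4/3 + (⅓)*24 = -4/3 + 8 = 20/3)
-S(a(5)) = -1*20/3 = -20/3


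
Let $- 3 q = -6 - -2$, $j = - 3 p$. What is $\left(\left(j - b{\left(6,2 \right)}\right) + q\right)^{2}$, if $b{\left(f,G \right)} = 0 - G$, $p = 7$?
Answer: $\frac{2809}{9} \approx 312.11$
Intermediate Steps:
$b{\left(f,G \right)} = - G$
$j = -21$ ($j = \left(-3\right) 7 = -21$)
$q = \frac{4}{3}$ ($q = - \frac{-6 - -2}{3} = - \frac{-6 + 2}{3} = \left(- \frac{1}{3}\right) \left(-4\right) = \frac{4}{3} \approx 1.3333$)
$\left(\left(j - b{\left(6,2 \right)}\right) + q\right)^{2} = \left(\left(-21 - \left(-1\right) 2\right) + \frac{4}{3}\right)^{2} = \left(\left(-21 - -2\right) + \frac{4}{3}\right)^{2} = \left(\left(-21 + 2\right) + \frac{4}{3}\right)^{2} = \left(-19 + \frac{4}{3}\right)^{2} = \left(- \frac{53}{3}\right)^{2} = \frac{2809}{9}$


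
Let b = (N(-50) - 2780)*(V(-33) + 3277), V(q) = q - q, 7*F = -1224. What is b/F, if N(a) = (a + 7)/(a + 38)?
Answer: 764258663/14688 ≈ 52033.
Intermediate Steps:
F = -1224/7 (F = (⅐)*(-1224) = -1224/7 ≈ -174.86)
V(q) = 0
N(a) = (7 + a)/(38 + a)
b = -109179809/12 (b = ((7 - 50)/(38 - 50) - 2780)*(0 + 3277) = (-43/(-12) - 2780)*3277 = (-1/12*(-43) - 2780)*3277 = (43/12 - 2780)*3277 = -33317/12*3277 = -109179809/12 ≈ -9.0983e+6)
b/F = -109179809/(12*(-1224/7)) = -109179809/12*(-7/1224) = 764258663/14688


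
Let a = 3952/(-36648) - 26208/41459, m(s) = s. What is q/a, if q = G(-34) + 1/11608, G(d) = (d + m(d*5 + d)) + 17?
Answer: 487223938625193/1631383607152 ≈ 298.66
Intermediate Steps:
a = -140539594/189923679 (a = 3952*(-1/36648) - 26208*1/41459 = -494/4581 - 26208/41459 = -140539594/189923679 ≈ -0.73998)
G(d) = 17 + 7*d (G(d) = (d + (d*5 + d)) + 17 = (d + (5*d + d)) + 17 = (d + 6*d) + 17 = 7*d + 17 = 17 + 7*d)
q = -2565367/11608 (q = (17 + 7*(-34)) + 1/11608 = (17 - 238) + 1/11608 = -221 + 1/11608 = -2565367/11608 ≈ -221.00)
q/a = -2565367/(11608*(-140539594/189923679)) = -2565367/11608*(-189923679/140539594) = 487223938625193/1631383607152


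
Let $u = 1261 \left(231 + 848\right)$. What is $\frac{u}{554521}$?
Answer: $\frac{1360619}{554521} \approx 2.4537$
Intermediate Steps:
$u = 1360619$ ($u = 1261 \cdot 1079 = 1360619$)
$\frac{u}{554521} = \frac{1360619}{554521}$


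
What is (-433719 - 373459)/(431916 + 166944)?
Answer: -403589/299430 ≈ -1.3479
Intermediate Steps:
(-433719 - 373459)/(431916 + 166944) = -807178/598860 = -807178*1/598860 = -403589/299430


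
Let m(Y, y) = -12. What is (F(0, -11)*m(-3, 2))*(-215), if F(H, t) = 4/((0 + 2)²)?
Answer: 2580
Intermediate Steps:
F(H, t) = 1 (F(H, t) = 4/(2²) = 4/4 = 4*(¼) = 1)
(F(0, -11)*m(-3, 2))*(-215) = (1*(-12))*(-215) = -12*(-215) = 2580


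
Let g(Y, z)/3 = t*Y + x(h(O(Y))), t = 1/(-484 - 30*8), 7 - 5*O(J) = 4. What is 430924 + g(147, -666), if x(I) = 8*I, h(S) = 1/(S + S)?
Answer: 312003015/724 ≈ 4.3094e+5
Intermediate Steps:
O(J) = ⅗ (O(J) = 7/5 - ⅕*4 = 7/5 - ⅘ = ⅗)
h(S) = 1/(2*S)
t = -1/724 (t = 1/(-484 - 240) = 1/(-724) = -1/724 ≈ -0.0013812)
g(Y, z) = 20 - 3*Y/724 (g(Y, z) = 3*(-Y/724 + 8*(1/(2*(⅗)))) = 3*(-Y/724 + 8*((½)*(5/3))) = 3*(-Y/724 + 8*(⅚)) = 3*(-Y/724 + 20/3) = 3*(20/3 - Y/724) = 20 - 3*Y/724)
430924 + g(147, -666) = 430924 + (20 - 3/724*147) = 430924 + (20 - 441/724) = 430924 + 14039/724 = 312003015/724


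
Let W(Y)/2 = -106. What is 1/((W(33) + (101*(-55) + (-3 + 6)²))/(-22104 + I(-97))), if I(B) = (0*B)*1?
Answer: 11052/2879 ≈ 3.8388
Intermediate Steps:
I(B) = 0 (I(B) = 0*1 = 0)
W(Y) = -212 (W(Y) = 2*(-106) = -212)
1/((W(33) + (101*(-55) + (-3 + 6)²))/(-22104 + I(-97))) = 1/((-212 + (101*(-55) + (-3 + 6)²))/(-22104 + 0)) = 1/((-212 + (-5555 + 3²))/(-22104)) = 1/((-212 + (-5555 + 9))*(-1/22104)) = 1/((-212 - 5546)*(-1/22104)) = 1/(-5758*(-1/22104)) = 1/(2879/11052) = 11052/2879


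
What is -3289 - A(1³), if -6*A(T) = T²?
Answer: -19733/6 ≈ -3288.8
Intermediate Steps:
A(T) = -T²/6
-3289 - A(1³) = -3289 - (-1)*(1³)²/6 = -3289 - (-1)*1²/6 = -3289 - (-1)/6 = -3289 - 1*(-⅙) = -3289 + ⅙ = -19733/6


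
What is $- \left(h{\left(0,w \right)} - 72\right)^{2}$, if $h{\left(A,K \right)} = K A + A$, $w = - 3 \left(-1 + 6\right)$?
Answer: $-5184$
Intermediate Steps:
$w = -15$ ($w = \left(-3\right) 5 = -15$)
$h{\left(A,K \right)} = A + A K$ ($h{\left(A,K \right)} = A K + A = A + A K$)
$- \left(h{\left(0,w \right)} - 72\right)^{2} = - \left(0 \left(1 - 15\right) - 72\right)^{2} = - \left(0 \left(-14\right) - 72\right)^{2} = - \left(0 - 72\right)^{2} = - \left(-72\right)^{2} = \left(-1\right) 5184 = -5184$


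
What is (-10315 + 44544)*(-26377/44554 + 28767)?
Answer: 43869890199889/44554 ≈ 9.8465e+8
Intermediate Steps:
(-10315 + 44544)*(-26377/44554 + 28767) = 34229*(-26377*1/44554 + 28767) = 34229*(-26377/44554 + 28767) = 34229*(1281658541/44554) = 43869890199889/44554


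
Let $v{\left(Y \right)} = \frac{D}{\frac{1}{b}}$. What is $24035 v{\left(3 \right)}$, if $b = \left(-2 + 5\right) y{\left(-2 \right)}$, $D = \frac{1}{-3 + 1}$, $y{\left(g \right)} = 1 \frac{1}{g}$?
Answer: $\frac{72105}{4} \approx 18026.0$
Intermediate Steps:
$y{\left(g \right)} = \frac{1}{g}$
$D = - \frac{1}{2}$ ($D = \frac{1}{-2} = - \frac{1}{2} \approx -0.5$)
$b = - \frac{3}{2}$ ($b = \frac{-2 + 5}{-2} = 3 \left(- \frac{1}{2}\right) = - \frac{3}{2} \approx -1.5$)
$v{\left(Y \right)} = \frac{3}{4}$ ($v{\left(Y \right)} = - \frac{1}{2 \frac{1}{- \frac{3}{2}}} = - \frac{1}{2 \left(- \frac{2}{3}\right)} = \left(- \frac{1}{2}\right) \left(- \frac{3}{2}\right) = \frac{3}{4}$)
$24035 v{\left(3 \right)} = 24035 \cdot \frac{3}{4} = \frac{72105}{4}$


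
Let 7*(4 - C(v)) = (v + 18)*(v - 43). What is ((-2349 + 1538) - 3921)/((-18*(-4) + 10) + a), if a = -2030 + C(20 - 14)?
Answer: 8281/3180 ≈ 2.6041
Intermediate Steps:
C(v) = 4 - (-43 + v)*(18 + v)/7 (C(v) = 4 - (v + 18)*(v - 43)/7 = 4 - (18 + v)*(-43 + v)/7 = 4 - (-43 + v)*(18 + v)/7)
a = -13294/7 (a = -2030 + (802/7 - (20 - 14)²/7 + 25*(20 - 14)/7) = -2030 + (802/7 - ⅐*6² + (25/7)*6) = -2030 + (802/7 - ⅐*36 + 150/7) = -2030 + (802/7 - 36/7 + 150/7) = -2030 + 916/7 = -13294/7 ≈ -1899.1)
((-2349 + 1538) - 3921)/((-18*(-4) + 10) + a) = ((-2349 + 1538) - 3921)/((-18*(-4) + 10) - 13294/7) = (-811 - 3921)/((72 + 10) - 13294/7) = -4732/(82 - 13294/7) = -4732/(-12720/7) = -4732*(-7/12720) = 8281/3180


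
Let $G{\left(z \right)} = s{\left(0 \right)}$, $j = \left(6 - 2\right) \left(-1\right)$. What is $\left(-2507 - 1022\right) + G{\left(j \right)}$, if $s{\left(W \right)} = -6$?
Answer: $-3535$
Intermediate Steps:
$j = -4$ ($j = 4 \left(-1\right) = -4$)
$G{\left(z \right)} = -6$
$\left(-2507 - 1022\right) + G{\left(j \right)} = \left(-2507 - 1022\right) - 6 = -3529 - 6 = -3535$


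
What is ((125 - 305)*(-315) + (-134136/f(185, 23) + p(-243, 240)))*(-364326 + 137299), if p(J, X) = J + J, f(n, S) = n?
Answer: -2330535225258/185 ≈ -1.2597e+10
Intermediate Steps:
p(J, X) = 2*J
((125 - 305)*(-315) + (-134136/f(185, 23) + p(-243, 240)))*(-364326 + 137299) = ((125 - 305)*(-315) + (-134136/185 + 2*(-243)))*(-364326 + 137299) = (-180*(-315) + (-134136*1/185 - 486))*(-227027) = (56700 + (-134136/185 - 486))*(-227027) = (56700 - 224046/185)*(-227027) = (10265454/185)*(-227027) = -2330535225258/185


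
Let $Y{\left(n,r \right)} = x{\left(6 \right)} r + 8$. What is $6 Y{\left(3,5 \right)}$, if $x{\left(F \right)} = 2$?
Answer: $108$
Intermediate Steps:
$Y{\left(n,r \right)} = 8 + 2 r$ ($Y{\left(n,r \right)} = 2 r + 8 = 8 + 2 r$)
$6 Y{\left(3,5 \right)} = 6 \left(8 + 2 \cdot 5\right) = 6 \left(8 + 10\right) = 6 \cdot 18 = 108$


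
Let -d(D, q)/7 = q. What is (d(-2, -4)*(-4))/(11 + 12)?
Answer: -112/23 ≈ -4.8696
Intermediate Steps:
d(D, q) = -7*q
(d(-2, -4)*(-4))/(11 + 12) = (-7*(-4)*(-4))/(11 + 12) = (28*(-4))/23 = -112*1/23 = -112/23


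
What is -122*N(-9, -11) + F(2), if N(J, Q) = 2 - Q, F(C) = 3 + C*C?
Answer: -1579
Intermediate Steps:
F(C) = 3 + C²
-122*N(-9, -11) + F(2) = -122*(2 - 1*(-11)) + (3 + 2²) = -122*(2 + 11) + (3 + 4) = -122*13 + 7 = -1586 + 7 = -1579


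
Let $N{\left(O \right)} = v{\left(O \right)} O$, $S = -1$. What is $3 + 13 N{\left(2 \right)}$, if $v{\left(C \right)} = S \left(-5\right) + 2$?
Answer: $185$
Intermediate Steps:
$v{\left(C \right)} = 7$ ($v{\left(C \right)} = \left(-1\right) \left(-5\right) + 2 = 5 + 2 = 7$)
$N{\left(O \right)} = 7 O$
$3 + 13 N{\left(2 \right)} = 3 + 13 \cdot 7 \cdot 2 = 3 + 13 \cdot 14 = 3 + 182 = 185$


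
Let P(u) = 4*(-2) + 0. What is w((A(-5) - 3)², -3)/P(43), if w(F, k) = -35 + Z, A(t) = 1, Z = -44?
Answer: 79/8 ≈ 9.8750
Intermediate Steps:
P(u) = -8 (P(u) = -8 + 0 = -8)
w(F, k) = -79 (w(F, k) = -35 - 44 = -79)
w((A(-5) - 3)², -3)/P(43) = -79/(-8) = -79*(-⅛) = 79/8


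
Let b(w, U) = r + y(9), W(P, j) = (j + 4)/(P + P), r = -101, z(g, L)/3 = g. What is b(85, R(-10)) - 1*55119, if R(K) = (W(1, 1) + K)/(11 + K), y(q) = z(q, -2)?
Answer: -55193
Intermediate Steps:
z(g, L) = 3*g
y(q) = 3*q
W(P, j) = (4 + j)/(2*P) (W(P, j) = (4 + j)/((2*P)) = (4 + j)*(1/(2*P)) = (4 + j)/(2*P))
R(K) = (5/2 + K)/(11 + K) (R(K) = ((½)*(4 + 1)/1 + K)/(11 + K) = ((½)*1*5 + K)/(11 + K) = (5/2 + K)/(11 + K))
b(w, U) = -74 (b(w, U) = -101 + 3*9 = -101 + 27 = -74)
b(85, R(-10)) - 1*55119 = -74 - 1*55119 = -74 - 55119 = -55193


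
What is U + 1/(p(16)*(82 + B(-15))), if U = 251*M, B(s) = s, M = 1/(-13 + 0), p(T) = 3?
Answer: -50438/2613 ≈ -19.303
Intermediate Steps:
M = -1/13 (M = 1/(-13) = -1/13 ≈ -0.076923)
U = -251/13 (U = 251*(-1/13) = -251/13 ≈ -19.308)
U + 1/(p(16)*(82 + B(-15))) = -251/13 + 1/(3*(82 - 15)) = -251/13 + 1/(3*67) = -251/13 + 1/201 = -50438/2613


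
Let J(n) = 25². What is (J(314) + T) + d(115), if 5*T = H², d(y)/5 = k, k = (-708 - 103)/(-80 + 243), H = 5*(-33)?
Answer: 985355/163 ≈ 6045.1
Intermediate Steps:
H = -165
k = -811/163 ≈ -4.9755
d(y) = -4055/163 (d(y) = 5*(-811/163) = -4055/163)
J(n) = 625
T = 5445 (T = (⅕)*(-165)² = (⅕)*27225 = 5445)
(J(314) + T) + d(115) = (625 + 5445) - 4055/163 = 6070 - 4055/163 = 985355/163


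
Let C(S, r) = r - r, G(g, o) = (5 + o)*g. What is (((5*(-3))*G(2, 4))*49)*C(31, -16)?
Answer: 0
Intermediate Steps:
G(g, o) = g*(5 + o)
C(S, r) = 0
(((5*(-3))*G(2, 4))*49)*C(31, -16) = (((5*(-3))*(2*(5 + 4)))*49)*0 = (-30*9*49)*0 = (-15*18*49)*0 = -270*49*0 = -13230*0 = 0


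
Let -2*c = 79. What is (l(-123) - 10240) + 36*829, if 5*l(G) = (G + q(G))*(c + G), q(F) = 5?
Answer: 23439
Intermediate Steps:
c = -79/2 (c = -½*79 = -79/2 ≈ -39.500)
l(G) = (5 + G)*(-79/2 + G)/5 (l(G) = ((G + 5)*(-79/2 + G))/5 = ((5 + G)*(-79/2 + G))/5 = (5 + G)*(-79/2 + G)/5)
(l(-123) - 10240) + 36*829 = ((-79/2 - 69/10*(-123) + (⅕)*(-123)²) - 10240) + 36*829 = ((-79/2 + 8487/10 + (⅕)*15129) - 10240) + 29844 = ((-79/2 + 8487/10 + 15129/5) - 10240) + 29844 = (3835 - 10240) + 29844 = -6405 + 29844 = 23439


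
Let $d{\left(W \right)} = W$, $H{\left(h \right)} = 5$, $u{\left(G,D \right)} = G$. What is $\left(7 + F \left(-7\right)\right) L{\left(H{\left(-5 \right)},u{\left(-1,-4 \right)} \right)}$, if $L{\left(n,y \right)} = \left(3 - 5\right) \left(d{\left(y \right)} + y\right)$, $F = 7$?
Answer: $-168$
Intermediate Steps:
$L{\left(n,y \right)} = - 4 y$ ($L{\left(n,y \right)} = \left(3 - 5\right) \left(y + y\right) = - 2 \cdot 2 y = - 4 y$)
$\left(7 + F \left(-7\right)\right) L{\left(H{\left(-5 \right)},u{\left(-1,-4 \right)} \right)} = \left(7 + 7 \left(-7\right)\right) \left(\left(-4\right) \left(-1\right)\right) = \left(7 - 49\right) 4 = \left(-42\right) 4 = -168$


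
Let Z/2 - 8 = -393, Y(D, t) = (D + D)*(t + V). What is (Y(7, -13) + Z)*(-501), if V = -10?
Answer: 547092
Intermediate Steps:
Y(D, t) = 2*D*(-10 + t) (Y(D, t) = (D + D)*(t - 10) = (2*D)*(-10 + t) = 2*D*(-10 + t))
Z = -770 (Z = 16 + 2*(-393) = 16 - 786 = -770)
(Y(7, -13) + Z)*(-501) = (2*7*(-10 - 13) - 770)*(-501) = (2*7*(-23) - 770)*(-501) = (-322 - 770)*(-501) = -1092*(-501) = 547092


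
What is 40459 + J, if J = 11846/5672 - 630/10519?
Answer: 1207028712113/29831884 ≈ 40461.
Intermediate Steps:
J = 60517357/29831884 (J = 11846*(1/5672) - 630*1/10519 = 5923/2836 - 630/10519 = 60517357/29831884 ≈ 2.0286)
40459 + J = 40459 + 60517357/29831884 = 1207028712113/29831884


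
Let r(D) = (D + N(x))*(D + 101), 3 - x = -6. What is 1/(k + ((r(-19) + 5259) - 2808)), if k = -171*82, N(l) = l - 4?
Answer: -1/12719 ≈ -7.8622e-5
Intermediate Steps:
x = 9 (x = 3 - 1*(-6) = 3 + 6 = 9)
N(l) = -4 + l
k = -14022
r(D) = (5 + D)*(101 + D) (r(D) = (D + (-4 + 9))*(D + 101) = (D + 5)*(101 + D) = (5 + D)*(101 + D))
1/(k + ((r(-19) + 5259) - 2808)) = 1/(-14022 + (((505 + (-19)**2 + 106*(-19)) + 5259) - 2808)) = 1/(-14022 + (((505 + 361 - 2014) + 5259) - 2808)) = 1/(-14022 + ((-1148 + 5259) - 2808)) = 1/(-14022 + (4111 - 2808)) = 1/(-14022 + 1303) = 1/(-12719) = -1/12719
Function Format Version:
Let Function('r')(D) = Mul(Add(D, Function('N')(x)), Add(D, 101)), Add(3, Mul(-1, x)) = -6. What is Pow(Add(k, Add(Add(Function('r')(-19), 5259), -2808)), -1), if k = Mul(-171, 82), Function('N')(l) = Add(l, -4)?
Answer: Rational(-1, 12719) ≈ -7.8622e-5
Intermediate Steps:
x = 9 (x = Add(3, Mul(-1, -6)) = Add(3, 6) = 9)
Function('N')(l) = Add(-4, l)
k = -14022
Function('r')(D) = Mul(Add(5, D), Add(101, D)) (Function('r')(D) = Mul(Add(D, Add(-4, 9)), Add(D, 101)) = Mul(Add(D, 5), Add(101, D)) = Mul(Add(5, D), Add(101, D)))
Pow(Add(k, Add(Add(Function('r')(-19), 5259), -2808)), -1) = Pow(Add(-14022, Add(Add(Add(505, Pow(-19, 2), Mul(106, -19)), 5259), -2808)), -1) = Pow(Add(-14022, Add(Add(Add(505, 361, -2014), 5259), -2808)), -1) = Pow(Add(-14022, Add(Add(-1148, 5259), -2808)), -1) = Pow(Add(-14022, Add(4111, -2808)), -1) = Pow(Add(-14022, 1303), -1) = Pow(-12719, -1) = Rational(-1, 12719)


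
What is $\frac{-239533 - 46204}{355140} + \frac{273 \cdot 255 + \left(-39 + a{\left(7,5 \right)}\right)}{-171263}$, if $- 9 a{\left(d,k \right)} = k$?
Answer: $- \frac{73645199171}{60822341820} \approx -1.2108$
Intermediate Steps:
$a{\left(d,k \right)} = - \frac{k}{9}$
$\frac{-239533 - 46204}{355140} + \frac{273 \cdot 255 + \left(-39 + a{\left(7,5 \right)}\right)}{-171263} = \frac{-239533 - 46204}{355140} + \frac{273 \cdot 255 - \frac{356}{9}}{-171263} = \left(-239533 - 46204\right) \frac{1}{355140} + \left(69615 - \frac{356}{9}\right) \left(- \frac{1}{171263}\right) = \left(-285737\right) \frac{1}{355140} + \left(69615 - \frac{356}{9}\right) \left(- \frac{1}{171263}\right) = - \frac{285737}{355140} + \frac{626179}{9} \left(- \frac{1}{171263}\right) = - \frac{285737}{355140} - \frac{626179}{1541367} = - \frac{73645199171}{60822341820}$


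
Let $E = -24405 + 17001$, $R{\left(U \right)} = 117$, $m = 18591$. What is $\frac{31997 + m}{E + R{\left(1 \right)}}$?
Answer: $- \frac{50588}{7287} \approx -6.9422$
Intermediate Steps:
$E = -7404$
$\frac{31997 + m}{E + R{\left(1 \right)}} = \frac{31997 + 18591}{-7404 + 117} = \frac{50588}{-7287} = 50588 \left(- \frac{1}{7287}\right) = - \frac{50588}{7287}$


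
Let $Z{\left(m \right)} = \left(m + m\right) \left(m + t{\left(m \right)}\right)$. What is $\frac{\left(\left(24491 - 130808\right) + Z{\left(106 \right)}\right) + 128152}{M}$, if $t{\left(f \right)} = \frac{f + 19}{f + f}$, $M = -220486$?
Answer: $- \frac{22216}{110243} \approx -0.20152$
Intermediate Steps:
$t{\left(f \right)} = \frac{19 + f}{2 f}$
$Z{\left(m \right)} = 2 m \left(m + \frac{19 + m}{2 m}\right)$ ($Z{\left(m \right)} = \left(m + m\right) \left(m + \frac{19 + m}{2 m}\right) = 2 m \left(m + \frac{19 + m}{2 m}\right)$)
$\frac{\left(\left(24491 - 130808\right) + Z{\left(106 \right)}\right) + 128152}{M} = \frac{\left(\left(24491 - 130808\right) + \left(19 + 106 + 2 \cdot 106^{2}\right)\right) + 128152}{-220486} = \left(\left(-106317 + \left(19 + 106 + 2 \cdot 11236\right)\right) + 128152\right) \left(- \frac{1}{220486}\right) = \left(\left(-106317 + \left(19 + 106 + 22472\right)\right) + 128152\right) \left(- \frac{1}{220486}\right) = \left(\left(-106317 + 22597\right) + 128152\right) \left(- \frac{1}{220486}\right) = \left(-83720 + 128152\right) \left(- \frac{1}{220486}\right) = 44432 \left(- \frac{1}{220486}\right) = - \frac{22216}{110243}$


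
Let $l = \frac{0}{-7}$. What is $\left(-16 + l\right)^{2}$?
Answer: $256$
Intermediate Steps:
$l = 0$ ($l = 0 \left(- \frac{1}{7}\right) = 0$)
$\left(-16 + l\right)^{2} = \left(-16 + 0\right)^{2} = \left(-16\right)^{2} = 256$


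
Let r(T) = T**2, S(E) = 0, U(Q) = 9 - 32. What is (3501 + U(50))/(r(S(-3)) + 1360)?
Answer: 1739/680 ≈ 2.5574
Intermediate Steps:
U(Q) = -23
(3501 + U(50))/(r(S(-3)) + 1360) = (3501 - 23)/(0**2 + 1360) = 3478/(0 + 1360) = 3478/1360 = 3478*(1/1360) = 1739/680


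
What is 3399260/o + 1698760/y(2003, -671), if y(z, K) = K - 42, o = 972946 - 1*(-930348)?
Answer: -1615408021530/678524311 ≈ -2380.8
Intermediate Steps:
o = 1903294 (o = 972946 + 930348 = 1903294)
y(z, K) = -42 + K
3399260/o + 1698760/y(2003, -671) = 3399260/1903294 + 1698760/(-42 - 671) = 3399260*(1/1903294) + 1698760/(-713) = 1699630/951647 + 1698760*(-1/713) = 1699630/951647 - 1698760/713 = -1615408021530/678524311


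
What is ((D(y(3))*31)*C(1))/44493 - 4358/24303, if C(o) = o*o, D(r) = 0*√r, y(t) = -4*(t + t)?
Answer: -4358/24303 ≈ -0.17932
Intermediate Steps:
y(t) = -8*t
D(r) = 0
C(o) = o²
((D(y(3))*31)*C(1))/44493 - 4358/24303 = ((0*31)*1²)/44493 - 4358/24303 = (0*1)*(1/44493) - 4358*1/24303 = 0*(1/44493) - 4358/24303 = 0 - 4358/24303 = -4358/24303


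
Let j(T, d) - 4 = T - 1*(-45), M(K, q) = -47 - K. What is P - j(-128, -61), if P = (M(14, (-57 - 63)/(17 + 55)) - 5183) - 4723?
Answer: -9888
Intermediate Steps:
P = -9967 (P = ((-47 - 1*14) - 5183) - 4723 = ((-47 - 14) - 5183) - 4723 = (-61 - 5183) - 4723 = -5244 - 4723 = -9967)
j(T, d) = 49 + T (j(T, d) = 4 + (T - 1*(-45)) = 4 + (T + 45) = 4 + (45 + T) = 49 + T)
P - j(-128, -61) = -9967 - (49 - 128) = -9967 - 1*(-79) = -9967 + 79 = -9888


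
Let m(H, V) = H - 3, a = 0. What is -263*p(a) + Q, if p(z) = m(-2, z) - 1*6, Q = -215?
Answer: 2678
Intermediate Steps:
m(H, V) = -3 + H
p(z) = -11 (p(z) = (-3 - 2) - 1*6 = -5 - 6 = -11)
-263*p(a) + Q = -263*(-11) - 215 = 2893 - 215 = 2678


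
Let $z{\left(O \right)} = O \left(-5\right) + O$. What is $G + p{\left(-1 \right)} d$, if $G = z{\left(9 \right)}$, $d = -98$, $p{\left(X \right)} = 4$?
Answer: $-428$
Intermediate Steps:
$z{\left(O \right)} = - 4 O$ ($z{\left(O \right)} = - 5 O + O = - 4 O$)
$G = -36$ ($G = \left(-4\right) 9 = -36$)
$G + p{\left(-1 \right)} d = -36 + 4 \left(-98\right) = -36 - 392 = -428$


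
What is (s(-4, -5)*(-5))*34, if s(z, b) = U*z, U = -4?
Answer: -2720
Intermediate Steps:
s(z, b) = -4*z
(s(-4, -5)*(-5))*34 = (-4*(-4)*(-5))*34 = (16*(-5))*34 = -80*34 = -2720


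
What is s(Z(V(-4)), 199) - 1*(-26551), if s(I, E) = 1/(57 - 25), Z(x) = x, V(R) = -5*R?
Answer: 849633/32 ≈ 26551.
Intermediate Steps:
s(I, E) = 1/32
s(Z(V(-4)), 199) - 1*(-26551) = 1/32 - 1*(-26551) = 1/32 + 26551 = 849633/32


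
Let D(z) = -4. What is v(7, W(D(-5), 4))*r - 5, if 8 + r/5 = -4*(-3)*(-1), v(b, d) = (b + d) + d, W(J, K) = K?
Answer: -1505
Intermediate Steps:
v(b, d) = b + 2*d
r = -100 (r = -40 + 5*(-4*(-3)*(-1)) = -40 + 5*(12*(-1)) = -40 + 5*(-12) = -40 - 60 = -100)
v(7, W(D(-5), 4))*r - 5 = (7 + 2*4)*(-100) - 5 = (7 + 8)*(-100) - 5 = 15*(-100) - 5 = -1500 - 5 = -1505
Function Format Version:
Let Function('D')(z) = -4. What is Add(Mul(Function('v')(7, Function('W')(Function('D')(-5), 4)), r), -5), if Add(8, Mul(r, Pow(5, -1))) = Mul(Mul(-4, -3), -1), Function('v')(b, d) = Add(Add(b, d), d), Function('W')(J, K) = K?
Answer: -1505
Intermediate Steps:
Function('v')(b, d) = Add(b, Mul(2, d))
r = -100 (r = Add(-40, Mul(5, Mul(Mul(-4, -3), -1))) = Add(-40, Mul(5, Mul(12, -1))) = Add(-40, Mul(5, -12)) = Add(-40, -60) = -100)
Add(Mul(Function('v')(7, Function('W')(Function('D')(-5), 4)), r), -5) = Add(Mul(Add(7, Mul(2, 4)), -100), -5) = Add(Mul(Add(7, 8), -100), -5) = Add(Mul(15, -100), -5) = Add(-1500, -5) = -1505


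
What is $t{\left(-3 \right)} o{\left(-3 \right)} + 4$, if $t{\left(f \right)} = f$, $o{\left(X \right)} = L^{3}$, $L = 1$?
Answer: $1$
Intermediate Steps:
$o{\left(X \right)} = 1$ ($o{\left(X \right)} = 1^{3} = 1$)
$t{\left(-3 \right)} o{\left(-3 \right)} + 4 = \left(-3\right) 1 + 4 = -3 + 4 = 1$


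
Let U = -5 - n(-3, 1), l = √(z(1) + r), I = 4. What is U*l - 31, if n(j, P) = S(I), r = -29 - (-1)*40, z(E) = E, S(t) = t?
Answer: -31 - 18*√3 ≈ -62.177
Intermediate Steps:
r = 11 (r = -29 - 1*(-40) = -29 + 40 = 11)
n(j, P) = 4
l = 2*√3 (l = √(1 + 11) = √12 = 2*√3 ≈ 3.4641)
U = -9 (U = -5 - 1*4 = -5 - 4 = -9)
U*l - 31 = -18*√3 - 31 = -31 - 18*√3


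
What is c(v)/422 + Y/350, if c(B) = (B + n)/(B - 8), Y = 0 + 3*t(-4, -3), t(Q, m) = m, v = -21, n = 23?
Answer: -55421/2141650 ≈ -0.025878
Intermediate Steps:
Y = -9 (Y = 0 + 3*(-3) = 0 - 9 = -9)
c(B) = (23 + B)/(-8 + B) (c(B) = (B + 23)/(B - 8) = (23 + B)/(-8 + B))
c(v)/422 + Y/350 = ((23 - 21)/(-8 - 21))/422 - 9/350 = (2/(-29))*(1/422) - 9*1/350 = -1/29*2*(1/422) - 9/350 = -2/29*1/422 - 9/350 = -1/6119 - 9/350 = -55421/2141650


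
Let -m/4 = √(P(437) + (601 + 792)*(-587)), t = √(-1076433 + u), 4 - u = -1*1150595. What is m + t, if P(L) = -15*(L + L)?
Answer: √74166 - 4*I*√830801 ≈ 272.33 - 3645.9*I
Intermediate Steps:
u = 1150599 (u = 4 - (-1)*1150595 = 4 - 1*(-1150595) = 4 + 1150595 = 1150599)
t = √74166 (t = √(-1076433 + 1150599) = √74166 ≈ 272.33)
P(L) = -30*L
m = -4*I*√830801 (m = -4*√(-30*437 + (601 + 792)*(-587)) = -4*√(-13110 + 1393*(-587)) = -4*√(-13110 - 817691) = -4*I*√830801 ≈ -3645.9*I)
m + t = -4*I*√830801 + √74166 = √74166 - 4*I*√830801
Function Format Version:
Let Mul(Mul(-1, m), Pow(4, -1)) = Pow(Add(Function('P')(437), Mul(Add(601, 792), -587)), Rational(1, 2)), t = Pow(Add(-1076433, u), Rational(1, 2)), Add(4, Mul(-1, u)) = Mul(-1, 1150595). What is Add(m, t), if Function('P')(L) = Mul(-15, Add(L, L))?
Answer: Add(Pow(74166, Rational(1, 2)), Mul(-4, I, Pow(830801, Rational(1, 2)))) ≈ Add(272.33, Mul(-3645.9, I))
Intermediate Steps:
u = 1150599 (u = Add(4, Mul(-1, Mul(-1, 1150595))) = Add(4, Mul(-1, -1150595)) = Add(4, 1150595) = 1150599)
t = Pow(74166, Rational(1, 2)) (t = Pow(Add(-1076433, 1150599), Rational(1, 2)) = Pow(74166, Rational(1, 2)) ≈ 272.33)
Function('P')(L) = Mul(-30, L) (Function('P')(L) = Mul(-15, Mul(2, L)) = Mul(-30, L))
m = Mul(-4, I, Pow(830801, Rational(1, 2))) (m = Mul(-4, Pow(Add(Mul(-30, 437), Mul(Add(601, 792), -587)), Rational(1, 2))) = Mul(-4, Pow(Add(-13110, Mul(1393, -587)), Rational(1, 2))) = Mul(-4, Pow(Add(-13110, -817691), Rational(1, 2))) = Mul(-4, Pow(-830801, Rational(1, 2))) = Mul(-4, Mul(I, Pow(830801, Rational(1, 2)))) = Mul(-4, I, Pow(830801, Rational(1, 2))) ≈ Mul(-3645.9, I))
Add(m, t) = Add(Mul(-4, I, Pow(830801, Rational(1, 2))), Pow(74166, Rational(1, 2))) = Add(Pow(74166, Rational(1, 2)), Mul(-4, I, Pow(830801, Rational(1, 2))))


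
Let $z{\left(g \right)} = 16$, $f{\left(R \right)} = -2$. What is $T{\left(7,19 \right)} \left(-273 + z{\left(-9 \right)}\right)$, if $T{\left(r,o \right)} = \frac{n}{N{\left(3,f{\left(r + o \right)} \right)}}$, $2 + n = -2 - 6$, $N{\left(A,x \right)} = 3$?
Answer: $\frac{2570}{3} \approx 856.67$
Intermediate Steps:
$n = -10$ ($n = -2 - 8 = -10$)
$T{\left(r,o \right)} = - \frac{10}{3}$
$T{\left(7,19 \right)} \left(-273 + z{\left(-9 \right)}\right) = - \frac{10 \left(-273 + 16\right)}{3} = \left(- \frac{10}{3}\right) \left(-257\right) = \frac{2570}{3}$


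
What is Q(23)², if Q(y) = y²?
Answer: 279841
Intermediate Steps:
Q(23)² = (23²)² = 529² = 279841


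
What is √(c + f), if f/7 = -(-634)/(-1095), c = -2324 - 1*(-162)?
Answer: 2*I*√649287915/1095 ≈ 46.541*I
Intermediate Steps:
c = -2162 (c = -2324 + 162 = -2162)
f = -4438/1095 (f = 7*(-(-634)/(-1095)) = 7*(-(-634)*(-1)/1095) = 7*(-1*634/1095) = 7*(-634/1095) = -4438/1095 ≈ -4.0530)
√(c + f) = √(-2162 - 4438/1095) = √(-2371828/1095) = 2*I*√649287915/1095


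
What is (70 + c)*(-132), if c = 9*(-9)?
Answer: 1452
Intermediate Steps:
c = -81
(70 + c)*(-132) = (70 - 81)*(-132) = -11*(-132) = 1452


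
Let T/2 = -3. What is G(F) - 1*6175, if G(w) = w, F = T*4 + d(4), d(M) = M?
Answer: -6195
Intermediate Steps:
T = -6 (T = 2*(-3) = -6)
F = -20 (F = -6*4 + 4 = -24 + 4 = -20)
G(F) - 1*6175 = -20 - 1*6175 = -20 - 6175 = -6195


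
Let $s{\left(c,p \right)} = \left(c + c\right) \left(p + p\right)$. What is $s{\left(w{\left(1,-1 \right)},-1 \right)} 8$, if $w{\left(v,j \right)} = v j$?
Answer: $32$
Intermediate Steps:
$w{\left(v,j \right)} = j v$
$s{\left(c,p \right)} = 4 c p$ ($s{\left(c,p \right)} = 2 c 2 p = 4 c p$)
$s{\left(w{\left(1,-1 \right)},-1 \right)} 8 = 4 \left(\left(-1\right) 1\right) \left(-1\right) 8 = 4 \left(-1\right) \left(-1\right) 8 = 4 \cdot 8 = 32$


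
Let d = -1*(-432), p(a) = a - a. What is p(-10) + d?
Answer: 432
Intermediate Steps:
p(a) = 0
d = 432
p(-10) + d = 0 + 432 = 432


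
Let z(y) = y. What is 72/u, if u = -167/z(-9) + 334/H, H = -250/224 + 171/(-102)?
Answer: -3445416/4835485 ≈ -0.71253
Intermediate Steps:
H = -5317/1904 (H = -250*1/224 + 171*(-1/102) = -125/112 - 57/34 = -5317/1904 ≈ -2.7925)
u = -4835485/47853 (u = -167/(-9) + 334/(-5317/1904) = -167*(-⅑) + 334*(-1904/5317) = 167/9 - 635936/5317 = -4835485/47853 ≈ -101.05)
72/u = 72/(-4835485/47853) = 72*(-47853/4835485) = -3445416/4835485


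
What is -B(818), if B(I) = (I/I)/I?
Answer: -1/818 ≈ -0.0012225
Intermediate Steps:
B(I) = 1/I
-B(818) = -1/818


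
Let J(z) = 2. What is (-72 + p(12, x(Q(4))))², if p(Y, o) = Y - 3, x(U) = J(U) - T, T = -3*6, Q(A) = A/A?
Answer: 3969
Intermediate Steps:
Q(A) = 1
T = -18
x(U) = 20 (x(U) = 2 - 1*(-18) = 2 + 18 = 20)
p(Y, o) = -3 + Y
(-72 + p(12, x(Q(4))))² = (-72 + (-3 + 12))² = (-72 + 9)² = (-63)² = 3969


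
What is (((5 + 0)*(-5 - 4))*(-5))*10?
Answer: 2250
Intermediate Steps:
(((5 + 0)*(-5 - 4))*(-5))*10 = ((5*(-9))*(-5))*10 = -45*(-5)*10 = 225*10 = 2250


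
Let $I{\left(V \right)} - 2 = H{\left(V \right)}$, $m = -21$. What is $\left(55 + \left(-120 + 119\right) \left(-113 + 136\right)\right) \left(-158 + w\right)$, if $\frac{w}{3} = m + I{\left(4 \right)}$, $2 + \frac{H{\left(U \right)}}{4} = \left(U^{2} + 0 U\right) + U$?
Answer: $32$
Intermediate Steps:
$H{\left(U \right)} = -8 + 4 U + 4 U^{2}$ ($H{\left(U \right)} = -8 + 4 \left(\left(U^{2} + 0 U\right) + U\right) = -8 + 4 \left(\left(U^{2} + 0\right) + U\right) = -8 + 4 \left(U^{2} + U\right) = -8 + 4 \left(U + U^{2}\right) = -8 + \left(4 U + 4 U^{2}\right) = -8 + 4 U + 4 U^{2}$)
$I{\left(V \right)} = -6 + 4 V + 4 V^{2}$ ($I{\left(V \right)} = 2 + \left(-8 + 4 V + 4 V^{2}\right) = -6 + 4 V + 4 V^{2}$)
$w = 159$ ($w = 3 \left(-21 + \left(-6 + 4 \cdot 4 + 4 \cdot 4^{2}\right)\right) = 3 \left(-21 + \left(-6 + 16 + 4 \cdot 16\right)\right) = 3 \left(-21 + \left(-6 + 16 + 64\right)\right) = 3 \left(-21 + 74\right) = 3 \cdot 53 = 159$)
$\left(55 + \left(-120 + 119\right) \left(-113 + 136\right)\right) \left(-158 + w\right) = \left(55 + \left(-120 + 119\right) \left(-113 + 136\right)\right) \left(-158 + 159\right) = \left(55 - 23\right) 1 = 32 \cdot 1 = 32$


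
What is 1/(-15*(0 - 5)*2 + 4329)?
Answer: 1/4479 ≈ 0.00022326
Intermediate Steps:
1/(-15*(0 - 5)*2 + 4329) = 1/(-15*(-5)*2 + 4329) = 1/(75*2 + 4329) = 1/(150 + 4329) = 1/4479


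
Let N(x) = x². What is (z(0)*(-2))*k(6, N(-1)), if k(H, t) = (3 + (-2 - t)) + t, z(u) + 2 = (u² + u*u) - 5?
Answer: 14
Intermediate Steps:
z(u) = -7 + 2*u² (z(u) = -2 + ((u² + u*u) - 5) = -2 + ((u² + u²) - 5) = -2 + (2*u² - 5) = -2 + (-5 + 2*u²) = -7 + 2*u²)
k(H, t) = 1 (k(H, t) = (1 - t) + t = 1)
(z(0)*(-2))*k(6, N(-1)) = ((-7 + 2*0²)*(-2))*1 = ((-7 + 2*0)*(-2))*1 = ((-7 + 0)*(-2))*1 = -7*(-2)*1 = 14*1 = 14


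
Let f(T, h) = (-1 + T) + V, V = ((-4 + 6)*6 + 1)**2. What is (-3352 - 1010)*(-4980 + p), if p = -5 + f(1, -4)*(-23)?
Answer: 38699664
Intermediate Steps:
V = 169 (V = (2*6 + 1)**2 = (12 + 1)**2 = 13**2 = 169)
f(T, h) = 168 + T (f(T, h) = (-1 + T) + 169 = 168 + T)
p = -3892 (p = -5 + (168 + 1)*(-23) = -5 + 169*(-23) = -5 - 3887 = -3892)
(-3352 - 1010)*(-4980 + p) = (-3352 - 1010)*(-4980 - 3892) = -4362*(-8872) = 38699664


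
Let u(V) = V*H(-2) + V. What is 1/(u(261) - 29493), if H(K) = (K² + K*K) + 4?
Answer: -1/26100 ≈ -3.8314e-5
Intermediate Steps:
H(K) = 4 + 2*K² (H(K) = (K² + K²) + 4 = 2*K² + 4 = 4 + 2*K²)
u(V) = 13*V (u(V) = V*(4 + 2*(-2)²) + V = V*(4 + 2*4) + V = V*(4 + 8) + V = V*12 + V = 12*V + V = 13*V)
1/(u(261) - 29493) = 1/(13*261 - 29493) = 1/(3393 - 29493) = 1/(-26100) = -1/26100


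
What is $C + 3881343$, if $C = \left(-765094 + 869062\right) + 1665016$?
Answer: $5650327$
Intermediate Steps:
$C = 1768984$ ($C = 103968 + 1665016 = 1768984$)
$C + 3881343 = 1768984 + 3881343 = 5650327$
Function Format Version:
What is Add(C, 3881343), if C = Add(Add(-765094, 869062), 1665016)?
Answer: 5650327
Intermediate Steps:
C = 1768984 (C = Add(103968, 1665016) = 1768984)
Add(C, 3881343) = Add(1768984, 3881343) = 5650327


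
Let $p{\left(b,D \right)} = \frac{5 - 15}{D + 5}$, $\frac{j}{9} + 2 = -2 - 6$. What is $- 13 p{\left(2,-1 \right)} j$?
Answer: $-2925$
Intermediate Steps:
$j = -90$ ($j = -18 + 9 \left(-2 - 6\right) = -18 + 9 \left(-8\right) = -18 - 72 = -90$)
$p{\left(b,D \right)} = - \frac{10}{5 + D}$ ($p{\left(b,D \right)} = \frac{5 - 15}{5 + D} = - \frac{10}{5 + D}$)
$- 13 p{\left(2,-1 \right)} j = - 13 \left(- \frac{10}{5 - 1}\right) \left(-90\right) = - 13 \left(- \frac{10}{4}\right) \left(-90\right) = - 13 \left(\left(-10\right) \frac{1}{4}\right) \left(-90\right) = \left(-13\right) \left(- \frac{5}{2}\right) \left(-90\right) = \frac{65}{2} \left(-90\right) = -2925$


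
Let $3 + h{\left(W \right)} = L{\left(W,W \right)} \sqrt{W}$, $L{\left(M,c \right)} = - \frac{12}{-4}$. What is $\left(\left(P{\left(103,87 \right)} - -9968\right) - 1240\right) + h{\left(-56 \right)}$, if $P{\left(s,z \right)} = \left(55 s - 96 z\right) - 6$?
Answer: $6032 + 6 i \sqrt{14} \approx 6032.0 + 22.45 i$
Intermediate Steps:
$L{\left(M,c \right)} = 3$ ($L{\left(M,c \right)} = \left(-12\right) \left(- \frac{1}{4}\right) = 3$)
$h{\left(W \right)} = -3 + 3 \sqrt{W}$
$P{\left(s,z \right)} = -6 - 96 z + 55 s$ ($P{\left(s,z \right)} = \left(- 96 z + 55 s\right) - 6 = -6 - 96 z + 55 s$)
$\left(\left(P{\left(103,87 \right)} - -9968\right) - 1240\right) + h{\left(-56 \right)} = \left(\left(\left(-6 - 8352 + 55 \cdot 103\right) - -9968\right) - 1240\right) - \left(3 - 3 \sqrt{-56}\right) = \left(\left(\left(-6 - 8352 + 5665\right) + 9968\right) - 1240\right) - \left(3 - 3 \cdot 2 i \sqrt{14}\right) = \left(\left(-2693 + 9968\right) - 1240\right) - \left(3 - 6 i \sqrt{14}\right) = \left(7275 - 1240\right) - \left(3 - 6 i \sqrt{14}\right) = 6035 - \left(3 - 6 i \sqrt{14}\right) = 6032 + 6 i \sqrt{14}$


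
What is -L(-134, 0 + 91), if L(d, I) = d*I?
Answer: 12194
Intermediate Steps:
L(d, I) = I*d
-L(-134, 0 + 91) = -(0 + 91)*(-134) = -91*(-134) = -1*(-12194) = 12194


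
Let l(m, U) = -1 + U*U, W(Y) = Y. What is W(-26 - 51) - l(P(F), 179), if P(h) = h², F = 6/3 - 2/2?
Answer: -32117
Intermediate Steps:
F = 1 (F = 6*(⅓) - 2*½ = 2 - 1 = 1)
l(m, U) = -1 + U²
W(-26 - 51) - l(P(F), 179) = (-26 - 51) - (-1 + 179²) = -77 - (-1 + 32041) = -77 - 1*32040 = -77 - 32040 = -32117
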